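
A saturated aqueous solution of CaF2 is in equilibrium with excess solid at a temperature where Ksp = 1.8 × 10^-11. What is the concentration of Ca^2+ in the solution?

CaF2(s) ⇌ Ca^2+(aq) + 2 F^-(aq)
Ksp = [Ca^2+][F^-]^2
If s mol/L of CaF2 dissolves, [Ca^2+] = s and [F^-] = 2s.
Substituting: Ksp = s(2s)^2 = 4s^3
Solving, s = (1.8 × 10^-11/4)^(1/3) = 1.65 x 10^-4 M
[Ca^2+] = s = 1.7 x 10^-4 M

[Ca^2+] = 1.7 × 10^-4 M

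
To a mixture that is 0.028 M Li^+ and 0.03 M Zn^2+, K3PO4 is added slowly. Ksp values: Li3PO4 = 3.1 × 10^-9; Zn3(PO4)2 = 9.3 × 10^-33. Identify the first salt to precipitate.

Precipitation of each salt starts when its ion product equals its Ksp.
For Li3PO4: 3.1 × 10^-9 = (0.028)^3 × [PO4^3-]  ⇒  [PO4^3-] = 1.4 x 10^-4 M.
For Zn3(PO4)2: 9.3 × 10^-33 = (0.03)^3 × [PO4^3-]^2  ⇒  [PO4^3-] = 1.9 × 10^-14 M.
The salt with the lower threshold [PO4^3-] precipitates first: Zn3(PO4)2.

Zn3(PO4)2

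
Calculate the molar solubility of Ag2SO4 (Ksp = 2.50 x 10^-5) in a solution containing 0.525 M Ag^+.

Ag2SO4(s) ⇌ 2 Ag^+(aq) + SO4^2-(aq)
Ksp = [Ag^+]^2[SO4^2-]
Let s = moles of Ag2SO4 that dissolve per litre. [Ag^+] = 0.525 + 2s ≈ 0.525, [SO4^2-] = s (since the Ag^+ already present dominates).
Ksp ≈ (0.525)^2 × s
s = 9.07 × 10^-5 M
Check: 2s = 1.8 x 10^-4 ≪ 0.525, so the approximation is valid.

s = 9.07 × 10^-5 M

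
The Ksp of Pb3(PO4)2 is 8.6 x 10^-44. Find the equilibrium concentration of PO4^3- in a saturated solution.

Pb3(PO4)2(s) ⇌ 3 Pb^2+(aq) + 2 PO4^3-(aq)
Ksp = [Pb^2+]^3[PO4^3-]^2
For each mole of Pb3(PO4)2 that dissolves: [Pb^2+] = 3s, [PO4^3-] = 2s.
So Ksp = (3s)^3 × (2s)^2 = 108s^5
s^5 = 8.6 x 10^-44 / 108, so s = 9.55 × 10^-10 M
[PO4^3-] = 2s = 1.9 x 10^-9 M

[PO4^3-] = 1.9 x 10^-9 M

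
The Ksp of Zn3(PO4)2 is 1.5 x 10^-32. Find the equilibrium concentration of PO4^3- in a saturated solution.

3.4 × 10^-7 M

Zn3(PO4)2(s) ⇌ 3 Zn^2+ + 2 PO4^3-
Ksp = [Zn^2+]^3[PO4^3-]^2
For each mole of Zn3(PO4)2 that dissolves: [Zn^2+] = 3s, [PO4^3-] = 2s.
Ksp = (3s)^3(2s)^2 = 108s^5
s^5 = 1.5 x 10^-32 / 108, so s = 1.69 × 10^-7 M
[PO4^3-] = 2s = 3.4 × 10^-7 M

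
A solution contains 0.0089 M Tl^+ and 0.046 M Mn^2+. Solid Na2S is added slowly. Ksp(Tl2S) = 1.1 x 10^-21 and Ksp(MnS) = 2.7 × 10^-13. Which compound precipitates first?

Tl2S

Each salt begins to precipitate when Q = Ksp, i.e. when [S^2-] reaches its threshold.
For Tl2S: 1.1 x 10^-21 = (0.0089)^2 × [S^2-]  ⇒  [S^2-] = 1.4 × 10^-17 M.
For MnS: 2.7 × 10^-13 = 0.046 × [S^2-]  ⇒  [S^2-] = 5.9 x 10^-12 M.
The salt with the lower threshold [S^2-] precipitates first: Tl2S.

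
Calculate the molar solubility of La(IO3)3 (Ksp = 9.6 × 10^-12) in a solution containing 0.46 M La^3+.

La(IO3)3(s) <=> La^3+ + 3 IO3^-
Ksp = [La^3+][IO3^-]^3
Let s = moles of La(IO3)3 that dissolve per litre. [La^3+] = 0.46 + s ≈ 0.46, [IO3^-] = 3s (common-ion effect: La^3+ is already 0.46 M).
Ksp ≈ 0.46 × (3s)^3
s = 9.2 × 10^-5 M
Check: s = 9.2 × 10^-5 ≪ 0.46, so the approximation is valid.

s = 9.2 × 10^-5 M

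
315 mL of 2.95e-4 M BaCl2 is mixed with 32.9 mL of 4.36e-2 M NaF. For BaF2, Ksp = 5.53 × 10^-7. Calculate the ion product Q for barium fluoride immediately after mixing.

Q ≈ 4.54e-9

Total volume = 315 + 32.9 = 347.9 mL.
[Ba^2+] = 2.95 x 10^-4 × (315/347.9) = 2.671 x 10^-4 M
[F^-] = 4.36 × 10^-2 × (32.9/347.9) = 4.123 × 10^-3 M
BaF2(s) ⇌ Ba^2+(aq) + 2 F^-(aq), so Q = [Ba^2+][F^-]^2
Q = (2.671 × 10^-4)(4.123 × 10^-3)^2 = 4.54 x 10^-9
Q < Ksp, so no precipitate of BaF2 forms.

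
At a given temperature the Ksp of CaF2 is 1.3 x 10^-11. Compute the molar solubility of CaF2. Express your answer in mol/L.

CaF2(s) ⇌ Ca^2+ + 2 F^-
Ksp = [Ca^2+][F^-]^2
If s mol/L of CaF2 dissolves, [Ca^2+] = s and [F^-] = 2s.
Ksp = s(2s)^2 = 4s^3
Solving, s = (1.3 x 10^-11/4)^(1/3) = 1.5 x 10^-4 M

1.5 × 10^-4 M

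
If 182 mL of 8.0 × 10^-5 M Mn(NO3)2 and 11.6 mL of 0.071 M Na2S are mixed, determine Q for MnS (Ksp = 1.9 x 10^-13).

Q ≈ 3.2 x 10^-7

Total volume = 182 + 11.6 = 193.6 mL.
[Mn^2+] = 8.0 × 10^-5 × (182/193.6) = 7.52 x 10^-5 M
[S^2-] = 7.1 × 10^-2 × (11.6/193.6) = 4.25 × 10^-3 M
MnS(s) <=> Mn^2+(aq) + S^2-(aq), so Q = [Mn^2+][S^2-]
Q = (7.52 x 10^-5)(4.25 x 10^-3) = 3.2 × 10^-7
Q > Ksp, so MnS will precipitate.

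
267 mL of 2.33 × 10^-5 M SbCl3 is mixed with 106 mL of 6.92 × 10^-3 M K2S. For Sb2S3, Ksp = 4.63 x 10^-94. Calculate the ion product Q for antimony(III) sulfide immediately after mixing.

Total volume = 267 + 106 = 373 mL.
[Sb^3+] = 2.33 × 10^-5 × (267/373) = 1.668 x 10^-5 M
[S^2-] = 6.92 x 10^-3 × (106/373) = 1.967 x 10^-3 M
Sb2S3(s) <=> 2 Sb^3+ + 3 S^2-, so Q = [Sb^3+]^2[S^2-]^3
Q = (1.668 × 10^-5)^2(1.967 × 10^-3)^3 = 2.12 × 10^-18
Q > Ksp, so Sb2S3 will precipitate.

2.12 × 10^-18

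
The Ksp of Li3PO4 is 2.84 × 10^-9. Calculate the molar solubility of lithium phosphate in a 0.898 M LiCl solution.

3.92 × 10^-9 M

Li3PO4(s) ⇌ 3 Li^+ + PO4^3-
Ksp = [Li^+]^3[PO4^3-]
Let s = moles of Li3PO4 that dissolve per litre. [Li^+] = 0.898 + 3s ≈ 0.898, [PO4^3-] = s (since Li^+ from LiCl dominates).
Ksp ≈ (0.898)^3 × s
s = 3.92 x 10^-9 M
Check: 3s = 1.2 × 10^-8 ≪ 0.898, so the approximation is valid.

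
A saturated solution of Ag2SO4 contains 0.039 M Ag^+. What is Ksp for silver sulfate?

Ksp ≈ 3.0 × 10^-5

Ag2SO4(s) ⇌ 2 Ag^+ + SO4^2-
Stoichiometry gives [SO4^2-] = (1/2)[Ag^+] = 1.95 x 10^-2 M.
Ksp = [Ag^+]^2[SO4^2-]
Ksp = (3.9 × 10^-2)^2 × 1.95 x 10^-2 = 3.0 × 10^-5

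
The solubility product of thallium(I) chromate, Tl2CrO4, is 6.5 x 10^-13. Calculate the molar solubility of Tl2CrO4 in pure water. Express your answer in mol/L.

5.5 × 10^-5 M

Tl2CrO4(s) ⇌ 2 Tl^+(aq) + CrO4^2-(aq)
Ksp = [Tl^+]^2[CrO4^2-]
Let s = molar solubility. Then [Tl^+] = 2s and [CrO4^2-] = s.
Ksp = (2s)^2s = 4s^3
s = (6.5 x 10^-13 / 4)^(1/3) = 5.5 x 10^-5 M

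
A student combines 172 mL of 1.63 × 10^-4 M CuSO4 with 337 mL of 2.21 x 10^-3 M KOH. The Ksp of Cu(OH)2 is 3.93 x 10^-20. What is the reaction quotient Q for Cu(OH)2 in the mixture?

Total volume = 172 + 337 = 509 mL.
[Cu^2+] = 1.63 × 10^-4 × (172/509) = 5.508 x 10^-5 M
[OH^-] = 2.21 x 10^-3 × (337/509) = 1.463 × 10^-3 M
Cu(OH)2(s) ⇌ Cu^2+ + 2 OH^-, so Q = [Cu^2+][OH^-]^2
Q = (5.508 × 10^-5)(1.463 × 10^-3)^2 = 1.18 × 10^-10
Q > Ksp, so Cu(OH)2 will precipitate.

Q ≈ 1.18e-10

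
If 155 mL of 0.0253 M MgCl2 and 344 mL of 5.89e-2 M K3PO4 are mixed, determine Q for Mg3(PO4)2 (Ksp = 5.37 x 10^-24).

Q ≈ 8.00e-10

Total volume = 155 + 344 = 499 mL.
[Mg^2+] = 2.53 × 10^-2 × (155/499) = 7.859 × 10^-3 M
[PO4^3-] = 5.89 × 10^-2 × (344/499) = 4.060 x 10^-2 M
Mg3(PO4)2(s) ⇌ 3 Mg^2+ + 2 PO4^3-, so Q = [Mg^2+]^3[PO4^3-]^2
Q = (7.859 x 10^-3)^3(4.060 × 10^-2)^2 = 8.00 × 10^-10
Q > Ksp, so Mg3(PO4)2 will precipitate.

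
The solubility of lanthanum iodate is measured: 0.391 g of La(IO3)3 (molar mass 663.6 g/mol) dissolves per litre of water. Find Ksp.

Ksp = 3.25e-12

Molar solubility s = (3.91 x 10^-1 g/L) / (663.6 g/mol) = 5.892 × 10^-4 M.
La(IO3)3(s) <=> La^3+(aq) + 3 IO3^-(aq)
Let s = molar solubility. Then [La^3+] = s and [IO3^-] = 3s.
Ksp = [La^3+][IO3^-]^3
Substituting: Ksp = s(3s)^3 = 27s^4
With s = 5.892 × 10^-4: Ksp = 3.25 × 10^-12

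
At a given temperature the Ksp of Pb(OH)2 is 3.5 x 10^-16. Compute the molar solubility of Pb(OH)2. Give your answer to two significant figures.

4.4e-6 M

Pb(OH)2(s) <=> Pb^2+(aq) + 2 OH^-(aq)
Ksp = [Pb^2+][OH^-]^2
With molar solubility s: [Pb^2+] = s, [OH^-] = 2s.
So Ksp = s × (2s)^2 = 4s^3
s = (3.5 x 10^-16 / 4)^(1/3) = 4.4 × 10^-6 M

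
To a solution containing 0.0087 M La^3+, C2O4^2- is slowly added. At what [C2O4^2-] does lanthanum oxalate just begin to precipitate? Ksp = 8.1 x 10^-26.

1.0 x 10^-7 M

La2(C2O4)3(s) ⇌ 2 La^3+ + 3 C2O4^2-
Ksp = [La^3+]^2[C2O4^2-]^3
Precipitation begins when Q = Ksp. With [La^3+] = 0.0087 M:
8.1 x 10^-26 = (0.0087)^2 × [C2O4^2-]^3
[C2O4^2-] = (8.1 x 10^-26 / 7.57 x 10^-5)^(1/3) = 1.0 × 10^-7 M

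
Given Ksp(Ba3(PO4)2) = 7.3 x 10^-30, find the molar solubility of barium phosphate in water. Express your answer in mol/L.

Ba3(PO4)2(s) ⇌ 3 Ba^2+(aq) + 2 PO4^3-(aq)
Ksp = [Ba^2+]^3[PO4^3-]^2
Let s = molar solubility. Then [Ba^2+] = 3s and [PO4^3-] = 2s.
So Ksp = (3s)^3 × (2s)^2 = 108s^5
s = (7.3 x 10^-30 / 108)^(1/5) = 5.8 × 10^-7 M

s = 5.8 × 10^-7 M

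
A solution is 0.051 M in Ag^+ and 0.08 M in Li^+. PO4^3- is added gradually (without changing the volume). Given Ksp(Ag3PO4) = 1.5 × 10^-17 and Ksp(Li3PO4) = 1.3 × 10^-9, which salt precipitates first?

Each salt begins to precipitate when Q = Ksp, i.e. when [PO4^3-] reaches its threshold.
For Ag3PO4: 1.5 × 10^-17 = (0.051)^3 × [PO4^3-]  ⇒  [PO4^3-] = 1.1 × 10^-13 M.
For Li3PO4: 1.3 × 10^-9 = (0.08)^3 × [PO4^3-]  ⇒  [PO4^3-] = 2.5 × 10^-6 M.
The salt with the lower threshold [PO4^3-] precipitates first: Ag3PO4.

Ag3PO4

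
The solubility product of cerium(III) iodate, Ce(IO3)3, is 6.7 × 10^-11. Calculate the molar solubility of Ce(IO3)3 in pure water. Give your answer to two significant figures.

Ce(IO3)3(s) <=> Ce^3+(aq) + 3 IO3^-(aq)
Ksp = [Ce^3+][IO3^-]^3
With molar solubility s: [Ce^3+] = s, [IO3^-] = 3s.
Ksp = s(3s)^3 = 27s^4
Solving, s = (6.7 × 10^-11/27)^(1/4) = 1.3 × 10^-3 M

s = 1.3e-3 M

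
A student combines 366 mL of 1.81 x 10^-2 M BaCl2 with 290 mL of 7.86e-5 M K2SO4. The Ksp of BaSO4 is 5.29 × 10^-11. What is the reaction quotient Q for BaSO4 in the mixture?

Total volume = 366 + 290 = 656 mL.
[Ba^2+] = 1.81 × 10^-2 × (366/656) = 1.010 × 10^-2 M
[SO4^2-] = 7.86 × 10^-5 × (290/656) = 3.475 × 10^-5 M
BaSO4(s) <=> Ba^2+ + SO4^2-, so Q = [Ba^2+][SO4^2-]
Q = (1.010 × 10^-2)(3.475 × 10^-5) = 3.51 × 10^-7
Q > Ksp, so BaSO4 will precipitate.

Q = 3.51 x 10^-7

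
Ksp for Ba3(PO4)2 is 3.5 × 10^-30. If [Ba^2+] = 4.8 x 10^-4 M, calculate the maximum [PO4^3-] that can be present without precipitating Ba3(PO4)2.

Ba3(PO4)2(s) ⇌ 3 Ba^2+ + 2 PO4^3-
Ksp = [Ba^2+]^3[PO4^3-]^2
Precipitation begins when Q = Ksp. With [Ba^2+] = 4.8 x 10^-4 M:
3.5 × 10^-30 = (4.8 x 10^-4)^3 × [PO4^3-]^2
[PO4^3-] = (3.5 × 10^-30 / 1.11 × 10^-10)^(1/2) = 1.8 × 10^-10 M

[PO4^3-] ≈ 1.8 × 10^-10 M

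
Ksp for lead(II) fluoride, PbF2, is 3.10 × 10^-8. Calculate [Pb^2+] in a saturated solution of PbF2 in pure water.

PbF2(s) ⇌ Pb^2+ + 2 F^-
Ksp = [Pb^2+][F^-]^2
For each mole of PbF2 that dissolves: [Pb^2+] = s, [F^-] = 2s.
Ksp = s(2s)^2 = 4s^3
Solving, s = (3.10 × 10^-8/4)^(1/3) = 1.979 x 10^-3 M
[Pb^2+] = s = 1.98 x 10^-3 M

[Pb^2+] ≈ 1.98 × 10^-3 M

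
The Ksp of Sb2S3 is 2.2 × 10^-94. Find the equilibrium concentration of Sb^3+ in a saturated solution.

[Sb^3+] = 1.5 × 10^-19 M

Sb2S3(s) ⇌ 2 Sb^3+(aq) + 3 S^2-(aq)
Ksp = [Sb^3+]^2[S^2-]^3
Let s = molar solubility. Then [Sb^3+] = 2s and [S^2-] = 3s.
So Ksp = (2s)^2 × (3s)^3 = 108s^5
s^5 = 2.2 × 10^-94 / 108, so s = 7.27 x 10^-20 M
[Sb^3+] = 2s = 1.5 x 10^-19 M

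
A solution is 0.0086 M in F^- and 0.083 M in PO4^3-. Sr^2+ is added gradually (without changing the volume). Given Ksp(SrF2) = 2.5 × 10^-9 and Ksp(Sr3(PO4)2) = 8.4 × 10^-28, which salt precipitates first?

Sr3(PO4)2

Precipitation of each salt starts when its ion product equals its Ksp.
For SrF2: 2.5 × 10^-9 = (0.0086)^2 × [Sr^2+]  ⇒  [Sr^2+] = 3.4 × 10^-5 M.
For Sr3(PO4)2: 8.4 × 10^-28 = (0.083)^2 × [Sr^2+]^3  ⇒  [Sr^2+] = 5.0 × 10^-9 M.
The salt with the lower threshold [Sr^2+] precipitates first: Sr3(PO4)2.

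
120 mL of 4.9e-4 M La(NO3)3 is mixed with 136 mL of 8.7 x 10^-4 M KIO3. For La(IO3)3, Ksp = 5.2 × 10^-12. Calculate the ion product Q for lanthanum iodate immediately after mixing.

2.3 × 10^-14

Total volume = 120 + 136 = 256 mL.
[La^3+] = 4.9 × 10^-4 × (120/256) = 2.30 x 10^-4 M
[IO3^-] = 8.7 × 10^-4 × (136/256) = 4.62 x 10^-4 M
La(IO3)3(s) ⇌ La^3+ + 3 IO3^-, so Q = [La^3+][IO3^-]^3
Q = (2.30 × 10^-4)(4.62 × 10^-4)^3 = 2.3 × 10^-14
Q < Ksp, so no precipitate of La(IO3)3 forms.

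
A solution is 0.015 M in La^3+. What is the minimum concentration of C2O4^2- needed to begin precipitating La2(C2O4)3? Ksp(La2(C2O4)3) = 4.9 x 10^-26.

La2(C2O4)3(s) <=> 2 La^3+(aq) + 3 C2O4^2-(aq)
Ksp = [La^3+]^2[C2O4^2-]^3
Precipitation begins when Q = Ksp. With [La^3+] = 0.015 M:
4.9 x 10^-26 = (0.015)^2 × [C2O4^2-]^3
[C2O4^2-] = (4.9 x 10^-26 / 2.25 x 10^-4)^(1/3) = 6.0 x 10^-8 M

[C2O4^2-] = 6.0e-8 M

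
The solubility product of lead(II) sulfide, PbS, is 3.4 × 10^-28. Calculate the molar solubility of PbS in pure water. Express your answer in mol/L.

1.8e-14 M

PbS(s) <=> Pb^2+(aq) + S^2-(aq)
Ksp = [Pb^2+][S^2-]
For each mole of PbS that dissolves: [Pb^2+] = s, [S^2-] = s.
Ksp = s^2
s = (3.4 × 10^-28)^(1/2) = 1.8 × 10^-14 M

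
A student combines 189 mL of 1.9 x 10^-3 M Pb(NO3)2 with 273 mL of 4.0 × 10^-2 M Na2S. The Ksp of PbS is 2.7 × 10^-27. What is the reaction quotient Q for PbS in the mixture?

Q = 1.8 x 10^-5

Total volume = 189 + 273 = 462 mL.
[Pb^2+] = 1.9 × 10^-3 × (189/462) = 7.77 × 10^-4 M
[S^2-] = 4.0 × 10^-2 × (273/462) = 2.36 × 10^-2 M
PbS(s) ⇌ Pb^2+(aq) + S^2-(aq), so Q = [Pb^2+][S^2-]
Q = (7.77 × 10^-4)(2.36 × 10^-2) = 1.8 × 10^-5
Q > Ksp, so PbS will precipitate.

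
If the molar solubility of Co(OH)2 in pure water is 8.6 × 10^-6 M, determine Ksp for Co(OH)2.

2.5 × 10^-15

Co(OH)2(s) <=> Co^2+ + 2 OH^-
If s mol/L of Co(OH)2 dissolves, [Co^2+] = s and [OH^-] = 2s.
Ksp = [Co^2+][OH^-]^2
Ksp = s(2s)^2 = 4s^3
Ksp = 4 × (8.6 × 10^-6)^3 = 2.5 × 10^-15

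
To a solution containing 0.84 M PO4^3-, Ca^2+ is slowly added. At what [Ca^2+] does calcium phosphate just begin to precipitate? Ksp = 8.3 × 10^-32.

[Ca^2+] ≈ 4.9 × 10^-11 M

Ca3(PO4)2(s) ⇌ 3 Ca^2+ + 2 PO4^3-
Ksp = [Ca^2+]^3[PO4^3-]^2
Precipitation begins when Q = Ksp. With [PO4^3-] = 0.84 M:
8.3 × 10^-32 = (0.84)^2 × [Ca^2+]^3
[Ca^2+] = (8.3 × 10^-32 / 7.06 × 10^-1)^(1/3) = 4.9 × 10^-11 M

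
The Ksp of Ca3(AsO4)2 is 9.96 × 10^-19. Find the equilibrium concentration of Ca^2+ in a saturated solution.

Ca3(AsO4)2(s) ⇌ 3 Ca^2+(aq) + 2 AsO4^3-(aq)
Ksp = [Ca^2+]^3[AsO4^3-]^2
With molar solubility s: [Ca^2+] = 3s, [AsO4^3-] = 2s.
Substituting: Ksp = (3s)^3(2s)^2 = 108s^5
s^5 = 9.96 × 10^-19 / 108, so s = 9.839 × 10^-5 M
[Ca^2+] = 3s = 2.95 × 10^-4 M

2.95 × 10^-4 M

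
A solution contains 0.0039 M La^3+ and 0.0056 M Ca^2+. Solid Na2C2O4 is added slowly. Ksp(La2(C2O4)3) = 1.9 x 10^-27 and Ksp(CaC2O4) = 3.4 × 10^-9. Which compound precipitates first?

Each salt begins to precipitate when Q = Ksp, i.e. when [C2O4^2-] reaches its threshold.
For La2(C2O4)3: 1.9 x 10^-27 = (0.0039)^2 × [C2O4^2-]^3  ⇒  [C2O4^2-] = 5.0 × 10^-8 M.
For CaC2O4: 3.4 × 10^-9 = 0.0056 × [C2O4^2-]  ⇒  [C2O4^2-] = 6.1 x 10^-7 M.
The salt with the lower threshold [C2O4^2-] precipitates first: La2(C2O4)3.

La2(C2O4)3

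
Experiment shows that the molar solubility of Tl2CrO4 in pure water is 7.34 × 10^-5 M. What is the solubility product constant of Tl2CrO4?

Ksp = 1.58 × 10^-12

Tl2CrO4(s) ⇌ 2 Tl^+ + CrO4^2-
With molar solubility s: [Tl^+] = 2s, [CrO4^2-] = s.
Ksp = [Tl^+]^2[CrO4^2-]
Substituting: Ksp = (2s)^2s = 4s^3
Ksp = 4 × (7.34 × 10^-5)^3 = 1.58 × 10^-12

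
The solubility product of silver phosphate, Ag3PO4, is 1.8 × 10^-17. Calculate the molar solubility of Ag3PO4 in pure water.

s ≈ 2.9 × 10^-5 M

Ag3PO4(s) ⇌ 3 Ag^+(aq) + PO4^3-(aq)
Ksp = [Ag^+]^3[PO4^3-]
For each mole of Ag3PO4 that dissolves: [Ag^+] = 3s, [PO4^3-] = s.
Substituting: Ksp = (3s)^3s = 27s^4
Solving, s = (1.8 × 10^-17/27)^(1/4) = 2.9 × 10^-5 M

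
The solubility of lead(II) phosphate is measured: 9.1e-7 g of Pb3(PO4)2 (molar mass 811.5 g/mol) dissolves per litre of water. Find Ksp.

Molar solubility s = (9.1 x 10^-7 g/L) / (811.5 g/mol) = 1.12 × 10^-9 M.
Pb3(PO4)2(s) ⇌ 3 Pb^2+(aq) + 2 PO4^3-(aq)
Let s = molar solubility. Then [Pb^2+] = 3s and [PO4^3-] = 2s.
Ksp = [Pb^2+]^3[PO4^3-]^2
Ksp = (3s)^3(2s)^2 = 108s^5
With s = 1.12 × 10^-9: Ksp = 1.9 x 10^-43

1.9 × 10^-43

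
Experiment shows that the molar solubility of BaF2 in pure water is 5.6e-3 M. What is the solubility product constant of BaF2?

7.0e-7

BaF2(s) ⇌ Ba^2+ + 2 F^-
Let s = molar solubility. Then [Ba^2+] = s and [F^-] = 2s.
Ksp = [Ba^2+][F^-]^2
So Ksp = s × (2s)^2 = 4s^3
Ksp = 4 × (5.6 × 10^-3)^3 = 7.0 x 10^-7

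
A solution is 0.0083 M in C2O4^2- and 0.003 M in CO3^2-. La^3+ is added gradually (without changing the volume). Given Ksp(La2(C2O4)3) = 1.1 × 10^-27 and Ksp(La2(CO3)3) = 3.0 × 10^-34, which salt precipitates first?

Each salt begins to precipitate when Q = Ksp, i.e. when [La^3+] reaches its threshold.
For La2(C2O4)3: 1.1 × 10^-27 = (0.0083)^3 × [La^3+]^2  ⇒  [La^3+] = 4.4 x 10^-11 M.
For La2(CO3)3: 3.0 × 10^-34 = (0.003)^3 × [La^3+]^2  ⇒  [La^3+] = 1.1 × 10^-13 M.
The salt with the lower threshold [La^3+] precipitates first: La2(CO3)3.

La2(CO3)3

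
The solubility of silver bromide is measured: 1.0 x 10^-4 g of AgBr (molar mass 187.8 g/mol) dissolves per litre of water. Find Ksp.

Ksp = 2.8e-13

Molar solubility s = (1.0 × 10^-4 g/L) / (187.8 g/mol) = 5.32 × 10^-7 M.
AgBr(s) ⇌ Ag^+(aq) + Br^-(aq)
Let s = molar solubility. Then [Ag^+] = s and [Br^-] = s.
Ksp = [Ag^+][Br^-]
Ksp = (s)(s) = s^2
Ksp = (5.32 x 10^-7)^2 = 2.8 × 10^-13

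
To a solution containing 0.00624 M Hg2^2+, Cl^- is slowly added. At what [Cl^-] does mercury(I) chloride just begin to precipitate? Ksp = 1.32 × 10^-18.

[Cl^-] ≈ 1.45 × 10^-8 M

Hg2Cl2(s) ⇌ Hg2^2+(aq) + 2 Cl^-(aq)
Ksp = [Hg2^2+][Cl^-]^2
Precipitation begins when Q = Ksp. With [Hg2^2+] = 0.00624 M:
1.32 × 10^-18 = (0.00624) × [Cl^-]^2
[Cl^-] = (1.32 × 10^-18 / 6.24 x 10^-3)^(1/2) = 1.45 x 10^-8 M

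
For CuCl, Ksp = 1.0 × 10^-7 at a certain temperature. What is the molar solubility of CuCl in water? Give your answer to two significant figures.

CuCl(s) <=> Cu^+(aq) + Cl^-(aq)
Ksp = [Cu^+][Cl^-]
With molar solubility s: [Cu^+] = s, [Cl^-] = s.
Ksp = (s)(s) = s^2
s = √(1.0 × 10^-7) = 3.2 x 10^-4 M

3.2 × 10^-4 M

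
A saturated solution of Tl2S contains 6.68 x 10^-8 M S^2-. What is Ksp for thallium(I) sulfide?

Ksp ≈ 1.19 × 10^-21

Tl2S(s) ⇌ 2 Tl^+ + S^2-
Stoichiometry gives [Tl^+] = (2/1)[S^2-] = 1.336 × 10^-7 M.
Ksp = [Tl^+]^2[S^2-]
Ksp = (1.336 × 10^-7)^2 × 6.68 × 10^-8 = 1.19 × 10^-21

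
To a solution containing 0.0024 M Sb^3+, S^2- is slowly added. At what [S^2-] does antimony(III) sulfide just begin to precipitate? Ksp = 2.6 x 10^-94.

3.6e-30 M

Sb2S3(s) <=> 2 Sb^3+(aq) + 3 S^2-(aq)
Ksp = [Sb^3+]^2[S^2-]^3
Precipitation begins when Q = Ksp. With [Sb^3+] = 0.0024 M:
2.6 x 10^-94 = (0.0024)^2 × [S^2-]^3
[S^2-] = (2.6 x 10^-94 / 5.76 × 10^-6)^(1/3) = 3.6 × 10^-30 M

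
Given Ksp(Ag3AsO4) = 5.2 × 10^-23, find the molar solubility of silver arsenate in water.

Ag3AsO4(s) ⇌ 3 Ag^+ + AsO4^3-
Ksp = [Ag^+]^3[AsO4^3-]
Let s = molar solubility. Then [Ag^+] = 3s and [AsO4^3-] = s.
So Ksp = (3s)^3 × s = 27s^4
s^4 = 5.2 × 10^-23 / 27, so s = 1.2 × 10^-6 M

s = 1.2 × 10^-6 M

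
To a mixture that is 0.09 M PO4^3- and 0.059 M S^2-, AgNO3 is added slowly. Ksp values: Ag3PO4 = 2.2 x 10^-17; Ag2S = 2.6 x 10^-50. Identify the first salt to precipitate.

Precipitation of each salt starts when its ion product equals its Ksp.
For Ag3PO4: 2.2 x 10^-17 = 0.09 × [Ag^+]^3  ⇒  [Ag^+] = 6.3 × 10^-6 M.
For Ag2S: 2.6 x 10^-50 = 0.059 × [Ag^+]^2  ⇒  [Ag^+] = 6.6 x 10^-25 M.
The salt with the lower threshold [Ag^+] precipitates first: Ag2S.

Ag2S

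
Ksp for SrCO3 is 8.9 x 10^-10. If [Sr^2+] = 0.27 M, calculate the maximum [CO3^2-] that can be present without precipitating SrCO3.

SrCO3(s) ⇌ Sr^2+(aq) + CO3^2-(aq)
Ksp = [Sr^2+][CO3^2-]
Precipitation begins when Q = Ksp. With [Sr^2+] = 0.27 M:
8.9 x 10^-10 = (0.27) × [CO3^2-]
[CO3^2-] = (8.9 x 10^-10 / 2.7 × 10^-1) = 3.3 × 10^-9 M

3.3 × 10^-9 M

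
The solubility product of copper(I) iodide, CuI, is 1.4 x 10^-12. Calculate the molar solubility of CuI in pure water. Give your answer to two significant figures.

CuI(s) ⇌ Cu^+(aq) + I^-(aq)
Ksp = [Cu^+][I^-]
If s mol/L of CuI dissolves, [Cu^+] = s and [I^-] = s.
Ksp = (s)(s) = s^2
s = √(1.4 x 10^-12) = 1.2 × 10^-6 M

s = 1.2 x 10^-6 M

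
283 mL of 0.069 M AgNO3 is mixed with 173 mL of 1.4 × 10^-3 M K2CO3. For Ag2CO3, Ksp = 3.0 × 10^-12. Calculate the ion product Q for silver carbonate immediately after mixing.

Q ≈ 9.7 x 10^-7

Total volume = 283 + 173 = 456 mL.
[Ag^+] = 6.9 x 10^-2 × (283/456) = 4.28 × 10^-2 M
[CO3^2-] = 1.4 x 10^-3 × (173/456) = 5.31 × 10^-4 M
Ag2CO3(s) ⇌ 2 Ag^+(aq) + CO3^2-(aq), so Q = [Ag^+]^2[CO3^2-]
Q = (4.28 × 10^-2)^2(5.31 x 10^-4) = 9.7 x 10^-7
Q > Ksp, so Ag2CO3 will precipitate.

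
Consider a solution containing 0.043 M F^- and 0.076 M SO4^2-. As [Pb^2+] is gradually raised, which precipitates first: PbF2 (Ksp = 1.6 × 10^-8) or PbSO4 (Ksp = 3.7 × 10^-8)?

Each salt begins to precipitate when Q = Ksp, i.e. when [Pb^2+] reaches its threshold.
For PbF2: 1.6 × 10^-8 = (0.043)^2 × [Pb^2+]  ⇒  [Pb^2+] = 8.7 x 10^-6 M.
For PbSO4: 3.7 × 10^-8 = 0.076 × [Pb^2+]  ⇒  [Pb^2+] = 4.9 x 10^-7 M.
The salt with the lower threshold [Pb^2+] precipitates first: PbSO4.

PbSO4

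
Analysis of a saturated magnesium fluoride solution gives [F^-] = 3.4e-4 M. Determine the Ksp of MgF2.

2.0 x 10^-11

MgF2(s) <=> Mg^2+ + 2 F^-
Stoichiometry gives [Mg^2+] = (1/2)[F^-] = 1.70 × 10^-4 M.
Ksp = [Mg^2+][F^-]^2
Ksp = 1.70 × 10^-4 × (3.4 × 10^-4)^2 = 2.0 x 10^-11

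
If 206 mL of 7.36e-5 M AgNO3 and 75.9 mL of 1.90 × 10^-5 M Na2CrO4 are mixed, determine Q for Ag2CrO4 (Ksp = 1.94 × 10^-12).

1.48e-14

Total volume = 206 + 75.9 = 281.9 mL.
[Ag^+] = 7.36 x 10^-5 × (206/281.9) = 5.378 × 10^-5 M
[CrO4^2-] = 1.90 × 10^-5 × (75.9/281.9) = 5.116 x 10^-6 M
Ag2CrO4(s) ⇌ 2 Ag^+(aq) + CrO4^2-(aq), so Q = [Ag^+]^2[CrO4^2-]
Q = (5.378 × 10^-5)^2(5.116 × 10^-6) = 1.48 × 10^-14
Q < Ksp, so no precipitate of Ag2CrO4 forms.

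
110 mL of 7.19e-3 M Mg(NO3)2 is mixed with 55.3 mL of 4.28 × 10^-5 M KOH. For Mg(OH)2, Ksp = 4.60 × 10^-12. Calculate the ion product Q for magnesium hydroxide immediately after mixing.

Total volume = 110 + 55.3 = 165.3 mL.
[Mg^2+] = 7.19 × 10^-3 × (110/165.3) = 4.785 × 10^-3 M
[OH^-] = 4.28 × 10^-5 × (55.3/165.3) = 1.432 × 10^-5 M
Mg(OH)2(s) ⇌ Mg^2+(aq) + 2 OH^-(aq), so Q = [Mg^2+][OH^-]^2
Q = (4.785 × 10^-3)(1.432 × 10^-5)^2 = 9.81 x 10^-13
Q < Ksp, so no precipitate of Mg(OH)2 forms.

9.81e-13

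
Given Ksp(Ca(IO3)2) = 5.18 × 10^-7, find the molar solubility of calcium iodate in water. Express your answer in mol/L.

Ca(IO3)2(s) ⇌ Ca^2+(aq) + 2 IO3^-(aq)
Ksp = [Ca^2+][IO3^-]^2
If s mol/L of Ca(IO3)2 dissolves, [Ca^2+] = s and [IO3^-] = 2s.
Ksp = s(2s)^2 = 4s^3
s^3 = 5.18 × 10^-7 / 4, so s = 5.06 x 10^-3 M

s ≈ 5.06 × 10^-3 M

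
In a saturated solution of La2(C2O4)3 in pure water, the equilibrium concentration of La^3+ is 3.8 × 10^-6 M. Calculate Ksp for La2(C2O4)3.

Ksp ≈ 2.7e-27

La2(C2O4)3(s) ⇌ 2 La^3+ + 3 C2O4^2-
Stoichiometry gives [C2O4^2-] = (3/2)[La^3+] = 5.70 × 10^-6 M.
Ksp = [La^3+]^2[C2O4^2-]^3
Ksp = (3.8 × 10^-6)^2 × (5.70 x 10^-6)^3 = 2.7 x 10^-27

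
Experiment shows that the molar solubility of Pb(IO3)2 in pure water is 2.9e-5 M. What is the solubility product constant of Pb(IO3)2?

Ksp ≈ 9.8 x 10^-14

Pb(IO3)2(s) ⇌ Pb^2+ + 2 IO3^-
With molar solubility s: [Pb^2+] = s, [IO3^-] = 2s.
Ksp = [Pb^2+][IO3^-]^2
So Ksp = s × (2s)^2 = 4s^3
With s = 2.9 x 10^-5: Ksp = 9.8 × 10^-14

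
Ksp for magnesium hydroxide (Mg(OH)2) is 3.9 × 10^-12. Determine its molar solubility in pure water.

Mg(OH)2(s) ⇌ Mg^2+ + 2 OH^-
Ksp = [Mg^2+][OH^-]^2
If s mol/L of Mg(OH)2 dissolves, [Mg^2+] = s and [OH^-] = 2s.
So Ksp = s × (2s)^2 = 4s^3
s^3 = 3.9 × 10^-12 / 4, so s = 9.9 x 10^-5 M

9.9 × 10^-5 M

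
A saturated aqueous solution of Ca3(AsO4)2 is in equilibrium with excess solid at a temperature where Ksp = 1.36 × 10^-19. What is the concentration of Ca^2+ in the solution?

Ca3(AsO4)2(s) <=> 3 Ca^2+ + 2 AsO4^3-
Ksp = [Ca^2+]^3[AsO4^3-]^2
For each mole of Ca3(AsO4)2 that dissolves: [Ca^2+] = 3s, [AsO4^3-] = 2s.
So Ksp = (3s)^3 × (2s)^2 = 108s^5
s^5 = 1.36 × 10^-19 / 108, so s = 6.607 x 10^-5 M
[Ca^2+] = 3s = 1.98 x 10^-4 M

[Ca^2+] = 1.98 × 10^-4 M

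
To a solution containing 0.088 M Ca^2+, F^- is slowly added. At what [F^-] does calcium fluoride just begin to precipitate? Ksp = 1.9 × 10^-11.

1.5 × 10^-5 M

CaF2(s) ⇌ Ca^2+(aq) + 2 F^-(aq)
Ksp = [Ca^2+][F^-]^2
Precipitation begins when Q = Ksp. With [Ca^2+] = 0.088 M:
1.9 × 10^-11 = (0.088) × [F^-]^2
[F^-] = (1.9 × 10^-11 / 8.8 × 10^-2)^(1/2) = 1.5 x 10^-5 M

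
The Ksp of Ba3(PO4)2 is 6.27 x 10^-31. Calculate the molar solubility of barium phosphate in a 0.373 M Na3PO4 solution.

s ≈ 5.51 × 10^-11 M

Ba3(PO4)2(s) <=> 3 Ba^2+ + 2 PO4^3-
Ksp = [Ba^2+]^3[PO4^3-]^2
Let s = moles of Ba3(PO4)2 that dissolve per litre. [Ba^2+] = 3s, [PO4^3-] = 0.373 + 2s ≈ 0.373 (since PO4^3- from Na3PO4 dominates).
Ksp ≈ (3s)^3 × (0.373)^2
s = 5.51 × 10^-11 M
Check: 2s = 1.1 × 10^-10 ≪ 0.373, so the approximation is valid.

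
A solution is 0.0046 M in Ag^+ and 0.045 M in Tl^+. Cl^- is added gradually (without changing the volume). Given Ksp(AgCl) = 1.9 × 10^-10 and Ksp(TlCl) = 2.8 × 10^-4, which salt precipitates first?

Each salt begins to precipitate when Q = Ksp, i.e. when [Cl^-] reaches its threshold.
For AgCl: 1.9 × 10^-10 = 0.0046 × [Cl^-]  ⇒  [Cl^-] = 4.1 × 10^-8 M.
For TlCl: 2.8 × 10^-4 = 0.045 × [Cl^-]  ⇒  [Cl^-] = 6.2 x 10^-3 M.
The salt with the lower threshold [Cl^-] precipitates first: AgCl.

AgCl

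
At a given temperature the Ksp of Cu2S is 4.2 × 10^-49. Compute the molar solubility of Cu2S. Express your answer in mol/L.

Cu2S(s) <=> 2 Cu^+(aq) + S^2-(aq)
Ksp = [Cu^+]^2[S^2-]
For each mole of Cu2S that dissolves: [Cu^+] = 2s, [S^2-] = s.
So Ksp = (2s)^2 × s = 4s^3
s = (4.2 × 10^-49 / 4)^(1/3) = 4.7 × 10^-17 M

s ≈ 4.7e-17 M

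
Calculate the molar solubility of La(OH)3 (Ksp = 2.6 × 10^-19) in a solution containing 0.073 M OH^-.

La(OH)3(s) ⇌ La^3+ + 3 OH^-
Ksp = [La^3+][OH^-]^3
Let s = moles of La(OH)3 that dissolve per litre. [La^3+] = s, [OH^-] = 0.073 + 3s ≈ 0.073 (common-ion effect: OH^- is already 0.073 M).
Ksp ≈ s × (0.073)^3
s = 6.7 × 10^-16 M
Check: 3s = 2.0 × 10^-15 ≪ 0.073, so the approximation is valid.

s = 6.7e-16 M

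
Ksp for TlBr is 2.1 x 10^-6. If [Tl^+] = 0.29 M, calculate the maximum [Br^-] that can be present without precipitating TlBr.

7.2e-6 M

TlBr(s) ⇌ Tl^+(aq) + Br^-(aq)
Ksp = [Tl^+][Br^-]
Precipitation begins when Q = Ksp. With [Tl^+] = 0.29 M:
2.1 x 10^-6 = (0.29) × [Br^-]
[Br^-] = (2.1 x 10^-6 / 2.9 × 10^-1) = 7.2 × 10^-6 M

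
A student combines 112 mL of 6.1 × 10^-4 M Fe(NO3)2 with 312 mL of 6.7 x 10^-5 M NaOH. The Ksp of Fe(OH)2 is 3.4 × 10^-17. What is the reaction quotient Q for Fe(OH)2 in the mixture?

Q = 3.9e-13

Total volume = 112 + 312 = 424 mL.
[Fe^2+] = 6.1 × 10^-4 × (112/424) = 1.61 × 10^-4 M
[OH^-] = 6.7 × 10^-5 × (312/424) = 4.93 x 10^-5 M
Fe(OH)2(s) ⇌ Fe^2+ + 2 OH^-, so Q = [Fe^2+][OH^-]^2
Q = (1.61 x 10^-4)(4.93 × 10^-5)^2 = 3.9 x 10^-13
Q > Ksp, so Fe(OH)2 will precipitate.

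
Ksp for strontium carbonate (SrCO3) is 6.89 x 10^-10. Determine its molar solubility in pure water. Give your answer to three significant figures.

2.62e-5 M

SrCO3(s) <=> Sr^2+(aq) + CO3^2-(aq)
Ksp = [Sr^2+][CO3^2-]
For each mole of SrCO3 that dissolves: [Sr^2+] = s, [CO3^2-] = s.
Ksp = s × s = s^2
s = (6.89 x 10^-10)^(1/2) = 2.62 × 10^-5 M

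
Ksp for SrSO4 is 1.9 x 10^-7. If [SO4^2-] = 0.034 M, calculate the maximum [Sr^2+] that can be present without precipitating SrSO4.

SrSO4(s) ⇌ Sr^2+ + SO4^2-
Ksp = [Sr^2+][SO4^2-]
Precipitation begins when Q = Ksp. With [SO4^2-] = 0.034 M:
1.9 x 10^-7 = (0.034) × [Sr^2+]
[Sr^2+] = (1.9 x 10^-7 / 3.4 x 10^-2) = 5.6 × 10^-6 M

[Sr^2+] ≈ 5.6 x 10^-6 M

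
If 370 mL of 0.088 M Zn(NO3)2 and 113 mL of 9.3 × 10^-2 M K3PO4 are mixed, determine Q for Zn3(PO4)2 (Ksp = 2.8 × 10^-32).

Q ≈ 1.5 x 10^-7

Total volume = 370 + 113 = 483 mL.
[Zn^2+] = 8.8 x 10^-2 × (370/483) = 6.74 x 10^-2 M
[PO4^3-] = 9.3 × 10^-2 × (113/483) = 2.18 x 10^-2 M
Zn3(PO4)2(s) <=> 3 Zn^2+ + 2 PO4^3-, so Q = [Zn^2+]^3[PO4^3-]^2
Q = (6.74 x 10^-2)^3(2.18 x 10^-2)^2 = 1.5 x 10^-7
Q > Ksp, so Zn3(PO4)2 will precipitate.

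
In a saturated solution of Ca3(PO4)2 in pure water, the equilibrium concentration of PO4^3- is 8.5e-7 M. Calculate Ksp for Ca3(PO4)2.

Ca3(PO4)2(s) ⇌ 3 Ca^2+ + 2 PO4^3-
Stoichiometry gives [Ca^2+] = (3/2)[PO4^3-] = 1.28 x 10^-6 M.
Ksp = [Ca^2+]^3[PO4^3-]^2
Ksp = (1.28 × 10^-6)^3 × (8.5 × 10^-7)^2 = 1.5 × 10^-30

Ksp = 1.5e-30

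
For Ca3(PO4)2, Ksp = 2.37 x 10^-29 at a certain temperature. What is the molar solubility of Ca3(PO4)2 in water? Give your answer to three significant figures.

7.38e-7 M

Ca3(PO4)2(s) ⇌ 3 Ca^2+ + 2 PO4^3-
Ksp = [Ca^2+]^3[PO4^3-]^2
If s mol/L of Ca3(PO4)2 dissolves, [Ca^2+] = 3s and [PO4^3-] = 2s.
Substituting: Ksp = (3s)^3(2s)^2 = 108s^5
s = (2.37 x 10^-29 / 108)^(1/5) = 7.38 × 10^-7 M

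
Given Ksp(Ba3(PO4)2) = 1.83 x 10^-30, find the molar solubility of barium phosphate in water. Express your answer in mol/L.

Ba3(PO4)2(s) ⇌ 3 Ba^2+(aq) + 2 PO4^3-(aq)
Ksp = [Ba^2+]^3[PO4^3-]^2
For each mole of Ba3(PO4)2 that dissolves: [Ba^2+] = 3s, [PO4^3-] = 2s.
So Ksp = (3s)^3 × (2s)^2 = 108s^5
s = (1.83 x 10^-30 / 108)^(1/5) = 4.42 x 10^-7 M

4.42e-7 M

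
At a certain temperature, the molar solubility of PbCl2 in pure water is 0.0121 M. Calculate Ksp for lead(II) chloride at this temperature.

Ksp ≈ 7.09 × 10^-6

PbCl2(s) <=> Pb^2+(aq) + 2 Cl^-(aq)
Let s = molar solubility. Then [Pb^2+] = s and [Cl^-] = 2s.
Ksp = [Pb^2+][Cl^-]^2
Substituting: Ksp = s(2s)^2 = 4s^3
With s = 1.21 x 10^-2: Ksp = 7.09 × 10^-6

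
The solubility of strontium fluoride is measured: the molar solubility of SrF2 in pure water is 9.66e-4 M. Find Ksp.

Ksp ≈ 3.61 × 10^-9

SrF2(s) ⇌ Sr^2+ + 2 F^-
For each mole of SrF2 that dissolves: [Sr^2+] = s, [F^-] = 2s.
Ksp = [Sr^2+][F^-]^2
So Ksp = s × (2s)^2 = 4s^3
With s = 9.66 x 10^-4: Ksp = 3.61 x 10^-9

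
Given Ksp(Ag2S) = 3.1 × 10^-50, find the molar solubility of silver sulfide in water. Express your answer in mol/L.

s ≈ 2.0e-17 M

Ag2S(s) <=> 2 Ag^+(aq) + S^2-(aq)
Ksp = [Ag^+]^2[S^2-]
If s mol/L of Ag2S dissolves, [Ag^+] = 2s and [S^2-] = s.
Ksp = (2s)^2s = 4s^3
Solving, s = (3.1 × 10^-50/4)^(1/3) = 2.0 × 10^-17 M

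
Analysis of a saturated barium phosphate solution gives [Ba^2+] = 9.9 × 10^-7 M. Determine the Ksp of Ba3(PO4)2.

Ksp = 4.2 × 10^-31

Ba3(PO4)2(s) <=> 3 Ba^2+ + 2 PO4^3-
Stoichiometry gives [PO4^3-] = (2/3)[Ba^2+] = 6.60 × 10^-7 M.
Ksp = [Ba^2+]^3[PO4^3-]^2
Ksp = (9.9 × 10^-7)^3 × (6.60 × 10^-7)^2 = 4.2 × 10^-31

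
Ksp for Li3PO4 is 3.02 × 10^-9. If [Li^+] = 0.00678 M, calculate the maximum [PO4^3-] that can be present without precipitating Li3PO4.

Li3PO4(s) <=> 3 Li^+(aq) + PO4^3-(aq)
Ksp = [Li^+]^3[PO4^3-]
Precipitation begins when Q = Ksp. With [Li^+] = 0.00678 M:
3.02 × 10^-9 = (0.00678)^3 × [PO4^3-]
[PO4^3-] = (3.02 × 10^-9 / 3.117 × 10^-7) = 9.69 × 10^-3 M

[PO4^3-] ≈ 9.69e-3 M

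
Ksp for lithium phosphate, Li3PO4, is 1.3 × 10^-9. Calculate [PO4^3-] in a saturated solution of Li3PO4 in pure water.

Li3PO4(s) ⇌ 3 Li^+ + PO4^3-
Ksp = [Li^+]^3[PO4^3-]
If s mol/L of Li3PO4 dissolves, [Li^+] = 3s and [PO4^3-] = s.
So Ksp = (3s)^3 × s = 27s^4
s = (1.3 × 10^-9 / 27)^(1/4) = 2.63 x 10^-3 M
[PO4^3-] = s = 2.6 × 10^-3 M

2.6e-3 M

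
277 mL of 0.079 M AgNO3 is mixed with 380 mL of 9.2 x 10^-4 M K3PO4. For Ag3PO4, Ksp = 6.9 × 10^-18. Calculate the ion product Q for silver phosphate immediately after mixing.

Total volume = 277 + 380 = 657 mL.
[Ag^+] = 7.9 × 10^-2 × (277/657) = 3.33 × 10^-2 M
[PO4^3-] = 9.2 × 10^-4 × (380/657) = 5.32 × 10^-4 M
Ag3PO4(s) <=> 3 Ag^+(aq) + PO4^3-(aq), so Q = [Ag^+]^3[PO4^3-]
Q = (3.33 x 10^-2)^3(5.32 × 10^-4) = 2.0 x 10^-8
Q > Ksp, so Ag3PO4 will precipitate.

2.0 x 10^-8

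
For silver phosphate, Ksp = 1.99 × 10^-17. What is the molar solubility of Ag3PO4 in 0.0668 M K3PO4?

s ≈ 2.23 × 10^-6 M

Ag3PO4(s) ⇌ 3 Ag^+(aq) + PO4^3-(aq)
Ksp = [Ag^+]^3[PO4^3-]
If s mol/L dissolves here, [Ag^+] = 3s, [PO4^3-] = 0.0668 + s ≈ 0.0668 (Ksp is small, so little additional dissolves).
Ksp ≈ (3s)^3 × 0.0668
s = 2.23 x 10^-6 M
Check: s = 2.2 x 10^-6 ≪ 0.0668, so the approximation is valid.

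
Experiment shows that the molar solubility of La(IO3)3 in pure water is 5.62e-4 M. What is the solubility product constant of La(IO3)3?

La(IO3)3(s) ⇌ La^3+(aq) + 3 IO3^-(aq)
If s mol/L of La(IO3)3 dissolves, [La^3+] = s and [IO3^-] = 3s.
Ksp = [La^3+][IO3^-]^3
So Ksp = s × (3s)^3 = 27s^4
With s = 5.62 x 10^-4: Ksp = 2.69 × 10^-12

2.69 x 10^-12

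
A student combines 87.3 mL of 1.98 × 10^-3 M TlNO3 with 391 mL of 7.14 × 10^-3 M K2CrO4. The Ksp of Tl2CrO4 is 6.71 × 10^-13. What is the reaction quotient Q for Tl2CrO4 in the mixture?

Q ≈ 7.62e-10

Total volume = 87.3 + 391 = 478.3 mL.
[Tl^+] = 1.98 × 10^-3 × (87.3/478.3) = 3.614 x 10^-4 M
[CrO4^2-] = 7.14 x 10^-3 × (391/478.3) = 5.837 x 10^-3 M
Tl2CrO4(s) <=> 2 Tl^+ + CrO4^2-, so Q = [Tl^+]^2[CrO4^2-]
Q = (3.614 × 10^-4)^2(5.837 × 10^-3) = 7.62 × 10^-10
Q > Ksp, so Tl2CrO4 will precipitate.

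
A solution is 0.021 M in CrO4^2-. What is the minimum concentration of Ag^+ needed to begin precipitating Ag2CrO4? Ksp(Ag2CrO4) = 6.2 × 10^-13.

Ag2CrO4(s) ⇌ 2 Ag^+(aq) + CrO4^2-(aq)
Ksp = [Ag^+]^2[CrO4^2-]
Precipitation begins when Q = Ksp. With [CrO4^2-] = 0.021 M:
6.2 × 10^-13 = (0.021) × [Ag^+]^2
[Ag^+] = (6.2 × 10^-13 / 2.1 × 10^-2)^(1/2) = 5.4 × 10^-6 M

5.4e-6 M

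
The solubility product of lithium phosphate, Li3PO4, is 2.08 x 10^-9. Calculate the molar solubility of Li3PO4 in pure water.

Li3PO4(s) <=> 3 Li^+ + PO4^3-
Ksp = [Li^+]^3[PO4^3-]
If s mol/L of Li3PO4 dissolves, [Li^+] = 3s and [PO4^3-] = s.
So Ksp = (3s)^3 × s = 27s^4
s = (2.08 x 10^-9 / 27)^(1/4) = 2.96 × 10^-3 M

s = 2.96 x 10^-3 M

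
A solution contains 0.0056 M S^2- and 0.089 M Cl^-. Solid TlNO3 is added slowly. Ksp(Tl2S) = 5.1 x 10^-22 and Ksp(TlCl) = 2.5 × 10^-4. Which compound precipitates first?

Tl2S

Precipitation of each salt starts when its ion product equals its Ksp.
For Tl2S: 5.1 x 10^-22 = 0.0056 × [Tl^+]^2  ⇒  [Tl^+] = 3.0 x 10^-10 M.
For TlCl: 2.5 × 10^-4 = 0.089 × [Tl^+]  ⇒  [Tl^+] = 2.8 × 10^-3 M.
The salt with the lower threshold [Tl^+] precipitates first: Tl2S.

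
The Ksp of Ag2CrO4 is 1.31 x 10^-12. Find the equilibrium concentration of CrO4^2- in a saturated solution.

[CrO4^2-] = 6.89 × 10^-5 M

Ag2CrO4(s) ⇌ 2 Ag^+ + CrO4^2-
Ksp = [Ag^+]^2[CrO4^2-]
Let s = molar solubility. Then [Ag^+] = 2s and [CrO4^2-] = s.
So Ksp = (2s)^2 × s = 4s^3
s^3 = 1.31 x 10^-12 / 4, so s = 6.893 x 10^-5 M
[CrO4^2-] = s = 6.89 × 10^-5 M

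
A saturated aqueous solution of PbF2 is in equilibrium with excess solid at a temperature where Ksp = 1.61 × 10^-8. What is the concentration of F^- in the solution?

PbF2(s) <=> Pb^2+(aq) + 2 F^-(aq)
Ksp = [Pb^2+][F^-]^2
For each mole of PbF2 that dissolves: [Pb^2+] = s, [F^-] = 2s.
Substituting: Ksp = s(2s)^2 = 4s^3
s = (1.61 × 10^-8 / 4)^(1/3) = 1.591 × 10^-3 M
[F^-] = 2s = 3.18 x 10^-3 M

[F^-] ≈ 3.18 x 10^-3 M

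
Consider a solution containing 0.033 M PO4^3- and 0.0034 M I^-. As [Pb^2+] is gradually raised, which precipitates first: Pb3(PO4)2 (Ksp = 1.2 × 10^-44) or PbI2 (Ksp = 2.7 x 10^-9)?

Precipitation of each salt starts when its ion product equals its Ksp.
For Pb3(PO4)2: 1.2 × 10^-44 = (0.033)^2 × [Pb^2+]^3  ⇒  [Pb^2+] = 2.2 x 10^-14 M.
For PbI2: 2.7 x 10^-9 = (0.0034)^2 × [Pb^2+]  ⇒  [Pb^2+] = 2.3 x 10^-4 M.
The salt with the lower threshold [Pb^2+] precipitates first: Pb3(PO4)2.

Pb3(PO4)2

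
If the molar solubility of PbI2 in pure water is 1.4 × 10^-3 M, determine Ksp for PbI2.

PbI2(s) <=> Pb^2+ + 2 I^-
If s mol/L of PbI2 dissolves, [Pb^2+] = s and [I^-] = 2s.
Ksp = [Pb^2+][I^-]^2
Substituting: Ksp = s(2s)^2 = 4s^3
With s = 1.4 x 10^-3: Ksp = 1.1 × 10^-8

Ksp = 1.1e-8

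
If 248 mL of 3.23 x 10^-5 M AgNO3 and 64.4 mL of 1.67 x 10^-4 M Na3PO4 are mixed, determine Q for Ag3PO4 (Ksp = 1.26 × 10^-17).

Q = 5.80 × 10^-19

Total volume = 248 + 64.4 = 312.4 mL.
[Ag^+] = 3.23 × 10^-5 × (248/312.4) = 2.564 x 10^-5 M
[PO4^3-] = 1.67 × 10^-4 × (64.4/312.4) = 3.443 × 10^-5 M
Ag3PO4(s) ⇌ 3 Ag^+(aq) + PO4^3-(aq), so Q = [Ag^+]^3[PO4^3-]
Q = (2.564 × 10^-5)^3(3.443 x 10^-5) = 5.80 x 10^-19
Q < Ksp, so no precipitate of Ag3PO4 forms.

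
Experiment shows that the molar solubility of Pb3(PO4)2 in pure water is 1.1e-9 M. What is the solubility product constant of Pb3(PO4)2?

Pb3(PO4)2(s) ⇌ 3 Pb^2+ + 2 PO4^3-
Let s = molar solubility. Then [Pb^2+] = 3s and [PO4^3-] = 2s.
Ksp = [Pb^2+]^3[PO4^3-]^2
Ksp = (3s)^3(2s)^2 = 108s^5
With s = 1.1 × 10^-9: Ksp = 1.7 × 10^-43

Ksp ≈ 1.7 × 10^-43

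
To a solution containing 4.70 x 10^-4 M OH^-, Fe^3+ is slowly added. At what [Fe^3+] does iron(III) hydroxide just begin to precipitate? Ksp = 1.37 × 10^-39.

Fe(OH)3(s) ⇌ Fe^3+ + 3 OH^-
Ksp = [Fe^3+][OH^-]^3
Precipitation begins when Q = Ksp. With [OH^-] = 4.70 x 10^-4 M:
1.37 × 10^-39 = (4.70 x 10^-4)^3 × [Fe^3+]
[Fe^3+] = (1.37 × 10^-39 / 1.038 × 10^-10) = 1.32 × 10^-29 M

[Fe^3+] ≈ 1.32e-29 M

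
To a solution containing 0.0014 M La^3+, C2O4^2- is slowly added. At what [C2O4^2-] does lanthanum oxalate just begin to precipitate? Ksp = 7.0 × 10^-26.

La2(C2O4)3(s) <=> 2 La^3+(aq) + 3 C2O4^2-(aq)
Ksp = [La^3+]^2[C2O4^2-]^3
Precipitation begins when Q = Ksp. With [La^3+] = 0.0014 M:
7.0 × 10^-26 = (0.0014)^2 × [C2O4^2-]^3
[C2O4^2-] = (7.0 × 10^-26 / 1.96 x 10^-6)^(1/3) = 3.3 × 10^-7 M

[C2O4^2-] ≈ 3.3e-7 M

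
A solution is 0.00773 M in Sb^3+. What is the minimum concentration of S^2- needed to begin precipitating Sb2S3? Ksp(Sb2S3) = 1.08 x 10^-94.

[S^2-] ≈ 1.22 × 10^-30 M

Sb2S3(s) ⇌ 2 Sb^3+(aq) + 3 S^2-(aq)
Ksp = [Sb^3+]^2[S^2-]^3
Precipitation begins when Q = Ksp. With [Sb^3+] = 0.00773 M:
1.08 x 10^-94 = (0.00773)^2 × [S^2-]^3
[S^2-] = (1.08 x 10^-94 / 5.975 × 10^-5)^(1/3) = 1.22 × 10^-30 M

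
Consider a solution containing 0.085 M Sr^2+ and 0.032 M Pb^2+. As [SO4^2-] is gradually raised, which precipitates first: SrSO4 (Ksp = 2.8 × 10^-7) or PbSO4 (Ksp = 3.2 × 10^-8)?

Precipitation of each salt starts when its ion product equals its Ksp.
For SrSO4: 2.8 × 10^-7 = 0.085 × [SO4^2-]  ⇒  [SO4^2-] = 3.3 x 10^-6 M.
For PbSO4: 3.2 × 10^-8 = 0.032 × [SO4^2-]  ⇒  [SO4^2-] = 1.0 × 10^-6 M.
The salt with the lower threshold [SO4^2-] precipitates first: PbSO4.

PbSO4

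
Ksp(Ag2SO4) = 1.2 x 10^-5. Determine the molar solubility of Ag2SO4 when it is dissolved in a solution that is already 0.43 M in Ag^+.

Ag2SO4(s) ⇌ 2 Ag^+ + SO4^2-
Ksp = [Ag^+]^2[SO4^2-]
Let s = moles of Ag2SO4 that dissolve per litre. [Ag^+] = 0.43 + 2s ≈ 0.43, [SO4^2-] = s (common-ion effect: Ag^+ is already 0.43 M).
Ksp ≈ (0.43)^2 × s
s = 6.5 × 10^-5 M
Check: 2s = 1.3 × 10^-4 ≪ 0.43, so the approximation is valid.

6.5 × 10^-5 M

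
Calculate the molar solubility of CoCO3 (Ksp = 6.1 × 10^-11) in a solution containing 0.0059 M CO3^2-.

CoCO3(s) ⇌ Co^2+(aq) + CO3^2-(aq)
Ksp = [Co^2+][CO3^2-]
Let s = moles of CoCO3 that dissolve per litre. [Co^2+] = s, [CO3^2-] = 0.0059 + s ≈ 0.0059 (Ksp is small, so little additional dissolves).
Ksp ≈ s × 0.0059
s = 1.0 × 10^-8 M
Check: s = 1.0 × 10^-8 ≪ 0.0059, so the approximation is valid.

s ≈ 1.0 × 10^-8 M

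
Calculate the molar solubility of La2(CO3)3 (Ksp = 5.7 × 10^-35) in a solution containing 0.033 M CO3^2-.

La2(CO3)3(s) <=> 2 La^3+ + 3 CO3^2-
Ksp = [La^3+]^2[CO3^2-]^3
Let s = moles of La2(CO3)3 that dissolve per litre. [La^3+] = 2s, [CO3^2-] = 0.033 + 3s ≈ 0.033 (common-ion effect: CO3^2- is already 0.033 M).
Ksp ≈ (2s)^2 × (0.033)^3
s = 6.3 x 10^-16 M
Check: 3s = 1.9 × 10^-15 ≪ 0.033, so the approximation is valid.

s = 6.3e-16 M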